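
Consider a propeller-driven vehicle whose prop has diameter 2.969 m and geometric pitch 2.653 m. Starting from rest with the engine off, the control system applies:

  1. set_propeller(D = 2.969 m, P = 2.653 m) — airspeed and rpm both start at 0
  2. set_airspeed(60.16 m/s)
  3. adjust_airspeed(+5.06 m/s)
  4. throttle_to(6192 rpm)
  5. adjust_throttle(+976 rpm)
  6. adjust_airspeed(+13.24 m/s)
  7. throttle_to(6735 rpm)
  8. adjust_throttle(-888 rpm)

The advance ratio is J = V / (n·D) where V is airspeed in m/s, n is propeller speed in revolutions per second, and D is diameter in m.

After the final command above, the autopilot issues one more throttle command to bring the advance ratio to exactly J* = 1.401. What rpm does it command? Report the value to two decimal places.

rpm = 1131.75

set_propeller: D = 2.969 m, P = 2.653 m (p = P/D = 0.893567); state ← (V=0, rpm=0)
set_airspeed(60.16): V ← 60.16 m/s
adjust_airspeed(+5.06): V ← 60.16 +5.06 = 65.22 m/s
throttle_to(6192): rpm ← 6192
adjust_throttle(+976): rpm ← 6192 +976 = 7168
adjust_airspeed(+13.24): V ← 65.22 +13.24 = 78.46 m/s
throttle_to(6735): rpm ← 6735
adjust_throttle(-888): rpm ← 6735 -888 = 5847
final state: V = 78.46 m/s, rpm = 5847 → n = rpm/60 = 97.450000 rev/s
target J* = 1.401; solve J* = V/(n·D) for n: n = V/(J*·D) = 78.46/(1.401 × 2.969) = 18.862531 rev/s
rpm = 60·n = 1131.751871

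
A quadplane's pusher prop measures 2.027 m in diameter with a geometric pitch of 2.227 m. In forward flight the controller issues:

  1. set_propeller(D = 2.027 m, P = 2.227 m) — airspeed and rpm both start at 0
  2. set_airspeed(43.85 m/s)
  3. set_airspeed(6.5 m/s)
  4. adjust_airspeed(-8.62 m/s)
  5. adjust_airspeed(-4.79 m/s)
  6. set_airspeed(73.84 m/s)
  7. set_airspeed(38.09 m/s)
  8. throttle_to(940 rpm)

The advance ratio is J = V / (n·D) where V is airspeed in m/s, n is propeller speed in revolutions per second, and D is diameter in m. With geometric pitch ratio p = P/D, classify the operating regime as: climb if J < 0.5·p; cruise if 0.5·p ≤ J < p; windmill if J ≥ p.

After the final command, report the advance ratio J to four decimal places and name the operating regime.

set_propeller: D = 2.027 m, P = 2.227 m (p = P/D = 1.098668); state ← (V=0, rpm=0)
set_airspeed(43.85): V ← 43.85 m/s
set_airspeed(6.5): V ← 6.5 m/s
adjust_airspeed(-8.62): V ← 6.5 -8.62 = -2.12 m/s
adjust_airspeed(-4.79): V ← -2.12 -4.79 = -6.91 m/s
set_airspeed(73.84): V ← 73.84 m/s
set_airspeed(38.09): V ← 38.09 m/s
throttle_to(940): rpm ← 940
final state: V = 38.09 m/s, rpm = 940 → n = rpm/60 = 15.666667 rev/s
J = V / (n·D) = 38.09 / (15.666667 × 2.027) = 1.199446
regime bands: climb J<0.5493 | cruise [0.5493, 1.0987) | windmill J≥1.0987
J = 1.1994 → windmill

J = 1.1994, regime = windmill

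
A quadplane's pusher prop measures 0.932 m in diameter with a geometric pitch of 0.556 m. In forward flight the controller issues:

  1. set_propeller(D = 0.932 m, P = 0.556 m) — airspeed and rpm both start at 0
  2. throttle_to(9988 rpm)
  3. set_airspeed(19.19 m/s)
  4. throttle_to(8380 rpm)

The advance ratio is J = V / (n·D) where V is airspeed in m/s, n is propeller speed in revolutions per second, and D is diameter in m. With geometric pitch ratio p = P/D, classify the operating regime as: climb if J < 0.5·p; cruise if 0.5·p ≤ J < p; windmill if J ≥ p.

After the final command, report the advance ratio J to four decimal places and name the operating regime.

J = 0.1474, regime = climb

set_propeller: D = 0.932 m, P = 0.556 m (p = P/D = 0.596567); state ← (V=0, rpm=0)
throttle_to(9988): rpm ← 9988
set_airspeed(19.19): V ← 19.19 m/s
throttle_to(8380): rpm ← 8380
final state: V = 19.19 m/s, rpm = 8380 → n = rpm/60 = 139.666667 rev/s
J = V / (n·D) = 19.19 / (139.666667 × 0.932) = 0.147423
regime bands: climb J<0.2983 | cruise [0.2983, 0.5966) | windmill J≥0.5966
J = 0.1474 → climb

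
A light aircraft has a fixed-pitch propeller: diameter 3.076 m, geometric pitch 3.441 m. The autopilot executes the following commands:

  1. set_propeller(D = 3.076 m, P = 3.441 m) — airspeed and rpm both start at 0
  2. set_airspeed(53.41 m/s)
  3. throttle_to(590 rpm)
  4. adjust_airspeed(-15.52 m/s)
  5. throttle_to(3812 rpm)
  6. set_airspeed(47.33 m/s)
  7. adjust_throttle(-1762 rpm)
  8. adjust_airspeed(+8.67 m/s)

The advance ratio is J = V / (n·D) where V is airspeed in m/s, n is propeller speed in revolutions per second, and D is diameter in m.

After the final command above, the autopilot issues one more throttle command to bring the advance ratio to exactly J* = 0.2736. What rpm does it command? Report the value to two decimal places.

rpm = 3992.43

set_propeller: D = 3.076 m, P = 3.441 m (p = P/D = 1.118661); state ← (V=0, rpm=0)
set_airspeed(53.41): V ← 53.41 m/s
throttle_to(590): rpm ← 590
adjust_airspeed(-15.52): V ← 53.41 -15.52 = 37.89 m/s
throttle_to(3812): rpm ← 3812
set_airspeed(47.33): V ← 47.33 m/s
adjust_throttle(-1762): rpm ← 3812 -1762 = 2050
adjust_airspeed(+8.67): V ← 47.33 +8.67 = 56 m/s
final state: V = 56 m/s, rpm = 2050 → n = rpm/60 = 34.166667 rev/s
target J* = 0.2736; solve J* = V/(n·D) for n: n = V/(J*·D) = 56/(0.2736 × 3.076) = 66.540430 rev/s
rpm = 60·n = 3992.425798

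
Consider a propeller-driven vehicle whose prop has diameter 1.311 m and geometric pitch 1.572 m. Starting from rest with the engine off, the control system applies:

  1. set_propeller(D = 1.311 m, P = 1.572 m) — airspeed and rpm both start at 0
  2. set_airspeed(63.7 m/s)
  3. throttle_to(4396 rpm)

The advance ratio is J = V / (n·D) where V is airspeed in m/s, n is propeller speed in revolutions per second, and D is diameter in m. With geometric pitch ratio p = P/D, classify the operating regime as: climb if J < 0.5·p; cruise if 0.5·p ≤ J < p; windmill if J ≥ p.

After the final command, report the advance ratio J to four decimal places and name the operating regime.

J = 0.6632, regime = cruise

set_propeller: D = 1.311 m, P = 1.572 m (p = P/D = 1.199085); state ← (V=0, rpm=0)
set_airspeed(63.7): V ← 63.7 m/s
throttle_to(4396): rpm ← 4396
final state: V = 63.7 m/s, rpm = 4396 → n = rpm/60 = 73.266667 rev/s
J = V / (n·D) = 63.7 / (73.266667 × 1.311) = 0.663178
regime bands: climb J<0.5995 | cruise [0.5995, 1.1991) | windmill J≥1.1991
J = 0.6632 → cruise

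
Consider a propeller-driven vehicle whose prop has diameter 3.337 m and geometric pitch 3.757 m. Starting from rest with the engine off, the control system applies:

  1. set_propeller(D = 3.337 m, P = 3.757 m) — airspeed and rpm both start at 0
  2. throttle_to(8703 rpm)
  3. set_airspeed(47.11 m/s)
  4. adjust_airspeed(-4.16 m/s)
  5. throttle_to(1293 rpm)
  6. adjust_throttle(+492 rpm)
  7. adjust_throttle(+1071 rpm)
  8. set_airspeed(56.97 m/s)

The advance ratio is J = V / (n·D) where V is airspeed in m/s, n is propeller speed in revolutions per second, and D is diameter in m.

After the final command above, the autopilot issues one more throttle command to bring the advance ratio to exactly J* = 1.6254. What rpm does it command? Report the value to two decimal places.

rpm = 630.20

set_propeller: D = 3.337 m, P = 3.757 m (p = P/D = 1.125862); state ← (V=0, rpm=0)
throttle_to(8703): rpm ← 8703
set_airspeed(47.11): V ← 47.11 m/s
adjust_airspeed(-4.16): V ← 47.11 -4.16 = 42.95 m/s
throttle_to(1293): rpm ← 1293
adjust_throttle(+492): rpm ← 1293 +492 = 1785
adjust_throttle(+1071): rpm ← 1785 +1071 = 2856
set_airspeed(56.97): V ← 56.97 m/s
final state: V = 56.97 m/s, rpm = 2856 → n = rpm/60 = 47.600000 rev/s
target J* = 1.6254; solve J* = V/(n·D) for n: n = V/(J*·D) = 56.97/(1.6254 × 3.337) = 10.503396 rev/s
rpm = 60·n = 630.203786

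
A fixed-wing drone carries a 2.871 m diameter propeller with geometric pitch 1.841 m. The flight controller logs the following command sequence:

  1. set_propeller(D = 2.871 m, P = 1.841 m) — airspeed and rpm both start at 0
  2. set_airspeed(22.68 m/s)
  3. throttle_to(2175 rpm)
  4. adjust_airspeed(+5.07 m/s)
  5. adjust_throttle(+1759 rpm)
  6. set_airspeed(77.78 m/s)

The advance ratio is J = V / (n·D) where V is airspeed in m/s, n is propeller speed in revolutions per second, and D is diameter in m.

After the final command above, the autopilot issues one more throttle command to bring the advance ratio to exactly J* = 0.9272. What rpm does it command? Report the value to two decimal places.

set_propeller: D = 2.871 m, P = 1.841 m (p = P/D = 0.641240); state ← (V=0, rpm=0)
set_airspeed(22.68): V ← 22.68 m/s
throttle_to(2175): rpm ← 2175
adjust_airspeed(+5.07): V ← 22.68 +5.07 = 27.75 m/s
adjust_throttle(+1759): rpm ← 2175 +1759 = 3934
set_airspeed(77.78): V ← 77.78 m/s
final state: V = 77.78 m/s, rpm = 3934 → n = rpm/60 = 65.566667 rev/s
target J* = 0.9272; solve J* = V/(n·D) for n: n = V/(J*·D) = 77.78/(0.9272 × 2.871) = 29.218729 rev/s
rpm = 60·n = 1753.123752

rpm = 1753.12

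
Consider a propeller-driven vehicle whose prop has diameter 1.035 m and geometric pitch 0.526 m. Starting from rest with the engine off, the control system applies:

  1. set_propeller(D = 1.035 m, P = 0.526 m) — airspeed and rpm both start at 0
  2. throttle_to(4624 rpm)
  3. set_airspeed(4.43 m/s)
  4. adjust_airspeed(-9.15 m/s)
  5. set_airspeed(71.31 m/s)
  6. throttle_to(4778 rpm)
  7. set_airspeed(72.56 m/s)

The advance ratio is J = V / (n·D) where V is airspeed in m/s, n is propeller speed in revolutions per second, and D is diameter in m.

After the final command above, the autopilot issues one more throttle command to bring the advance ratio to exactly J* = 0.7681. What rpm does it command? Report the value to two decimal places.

set_propeller: D = 1.035 m, P = 0.526 m (p = P/D = 0.508213); state ← (V=0, rpm=0)
throttle_to(4624): rpm ← 4624
set_airspeed(4.43): V ← 4.43 m/s
adjust_airspeed(-9.15): V ← 4.43 -9.15 = -4.72 m/s
set_airspeed(71.31): V ← 71.31 m/s
throttle_to(4778): rpm ← 4778
set_airspeed(72.56): V ← 72.56 m/s
final state: V = 72.56 m/s, rpm = 4778 → n = rpm/60 = 79.633333 rev/s
target J* = 0.7681; solve J* = V/(n·D) for n: n = V/(J*·D) = 72.56/(0.7681 × 1.035) = 91.272335 rev/s
rpm = 60·n = 5476.340075

rpm = 5476.34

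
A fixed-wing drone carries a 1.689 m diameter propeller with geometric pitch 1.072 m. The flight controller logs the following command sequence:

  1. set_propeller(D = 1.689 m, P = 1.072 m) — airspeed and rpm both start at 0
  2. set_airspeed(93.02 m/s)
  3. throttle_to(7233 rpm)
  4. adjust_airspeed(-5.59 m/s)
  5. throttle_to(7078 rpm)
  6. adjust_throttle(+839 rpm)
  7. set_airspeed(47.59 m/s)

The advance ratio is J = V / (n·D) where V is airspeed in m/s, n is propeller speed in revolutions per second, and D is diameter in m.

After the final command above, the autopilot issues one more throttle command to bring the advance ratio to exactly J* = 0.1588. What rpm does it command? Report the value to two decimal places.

rpm = 10646.01

set_propeller: D = 1.689 m, P = 1.072 m (p = P/D = 0.634695); state ← (V=0, rpm=0)
set_airspeed(93.02): V ← 93.02 m/s
throttle_to(7233): rpm ← 7233
adjust_airspeed(-5.59): V ← 93.02 -5.59 = 87.43 m/s
throttle_to(7078): rpm ← 7078
adjust_throttle(+839): rpm ← 7078 +839 = 7917
set_airspeed(47.59): V ← 47.59 m/s
final state: V = 47.59 m/s, rpm = 7917 → n = rpm/60 = 131.950000 rev/s
target J* = 0.1588; solve J* = V/(n·D) for n: n = V/(J*·D) = 47.59/(0.1588 × 1.689) = 177.433475 rev/s
rpm = 60·n = 10646.008474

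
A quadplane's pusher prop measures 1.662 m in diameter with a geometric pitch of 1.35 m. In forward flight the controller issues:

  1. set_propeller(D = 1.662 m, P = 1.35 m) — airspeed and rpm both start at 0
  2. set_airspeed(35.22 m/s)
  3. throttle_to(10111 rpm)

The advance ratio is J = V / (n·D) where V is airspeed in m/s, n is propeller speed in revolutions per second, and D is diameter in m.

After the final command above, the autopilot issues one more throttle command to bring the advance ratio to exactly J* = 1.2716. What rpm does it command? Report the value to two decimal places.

set_propeller: D = 1.662 m, P = 1.35 m (p = P/D = 0.812274); state ← (V=0, rpm=0)
set_airspeed(35.22): V ← 35.22 m/s
throttle_to(10111): rpm ← 10111
final state: V = 35.22 m/s, rpm = 10111 → n = rpm/60 = 168.516667 rev/s
target J* = 1.2716; solve J* = V/(n·D) for n: n = V/(J*·D) = 35.22/(1.2716 × 1.662) = 16.665096 rev/s
rpm = 60·n = 999.905744

rpm = 999.91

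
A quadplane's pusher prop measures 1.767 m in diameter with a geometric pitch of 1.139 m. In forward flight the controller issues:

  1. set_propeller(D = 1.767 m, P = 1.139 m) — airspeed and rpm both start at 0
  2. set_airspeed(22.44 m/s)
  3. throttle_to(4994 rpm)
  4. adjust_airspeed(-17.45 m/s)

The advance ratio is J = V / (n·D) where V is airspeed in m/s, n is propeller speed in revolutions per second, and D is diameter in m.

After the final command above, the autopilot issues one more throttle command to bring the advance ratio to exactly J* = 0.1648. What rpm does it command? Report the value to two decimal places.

rpm = 1028.15

set_propeller: D = 1.767 m, P = 1.139 m (p = P/D = 0.644595); state ← (V=0, rpm=0)
set_airspeed(22.44): V ← 22.44 m/s
throttle_to(4994): rpm ← 4994
adjust_airspeed(-17.45): V ← 22.44 -17.45 = 4.99 m/s
final state: V = 4.99 m/s, rpm = 4994 → n = rpm/60 = 83.233333 rev/s
target J* = 0.1648; solve J* = V/(n·D) for n: n = V/(J*·D) = 4.99/(0.1648 × 1.767) = 17.135895 rev/s
rpm = 60·n = 1028.153691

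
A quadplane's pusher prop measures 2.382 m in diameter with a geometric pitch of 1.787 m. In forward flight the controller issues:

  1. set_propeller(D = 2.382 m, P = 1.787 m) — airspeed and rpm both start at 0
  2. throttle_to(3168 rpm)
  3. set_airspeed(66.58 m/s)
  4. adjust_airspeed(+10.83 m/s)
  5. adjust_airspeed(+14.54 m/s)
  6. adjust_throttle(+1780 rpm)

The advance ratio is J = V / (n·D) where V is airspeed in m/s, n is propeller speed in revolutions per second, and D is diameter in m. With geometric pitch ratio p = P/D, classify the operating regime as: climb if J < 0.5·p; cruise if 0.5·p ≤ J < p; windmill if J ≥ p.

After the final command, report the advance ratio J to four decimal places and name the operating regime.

set_propeller: D = 2.382 m, P = 1.787 m (p = P/D = 0.750210); state ← (V=0, rpm=0)
throttle_to(3168): rpm ← 3168
set_airspeed(66.58): V ← 66.58 m/s
adjust_airspeed(+10.83): V ← 66.58 +10.83 = 77.41 m/s
adjust_airspeed(+14.54): V ← 77.41 +14.54 = 91.95 m/s
adjust_throttle(+1780): rpm ← 3168 +1780 = 4948
final state: V = 91.95 m/s, rpm = 4948 → n = rpm/60 = 82.466667 rev/s
J = V / (n·D) = 91.95 / (82.466667 × 2.382) = 0.468092
regime bands: climb J<0.3751 | cruise [0.3751, 0.7502) | windmill J≥0.7502
J = 0.4681 → cruise

J = 0.4681, regime = cruise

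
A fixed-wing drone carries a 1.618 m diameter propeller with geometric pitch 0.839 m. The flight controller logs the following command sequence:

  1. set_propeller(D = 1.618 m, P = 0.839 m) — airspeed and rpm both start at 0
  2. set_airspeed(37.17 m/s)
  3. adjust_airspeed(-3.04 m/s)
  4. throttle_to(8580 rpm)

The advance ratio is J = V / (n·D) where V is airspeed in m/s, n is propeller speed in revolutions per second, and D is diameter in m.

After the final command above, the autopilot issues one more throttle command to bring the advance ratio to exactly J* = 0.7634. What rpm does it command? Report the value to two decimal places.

set_propeller: D = 1.618 m, P = 0.839 m (p = P/D = 0.518541); state ← (V=0, rpm=0)
set_airspeed(37.17): V ← 37.17 m/s
adjust_airspeed(-3.04): V ← 37.17 -3.04 = 34.13 m/s
throttle_to(8580): rpm ← 8580
final state: V = 34.13 m/s, rpm = 8580 → n = rpm/60 = 143.000000 rev/s
target J* = 0.7634; solve J* = V/(n·D) for n: n = V/(J*·D) = 34.13/(0.7634 × 1.618) = 27.631573 rev/s
rpm = 60·n = 1657.894404

rpm = 1657.89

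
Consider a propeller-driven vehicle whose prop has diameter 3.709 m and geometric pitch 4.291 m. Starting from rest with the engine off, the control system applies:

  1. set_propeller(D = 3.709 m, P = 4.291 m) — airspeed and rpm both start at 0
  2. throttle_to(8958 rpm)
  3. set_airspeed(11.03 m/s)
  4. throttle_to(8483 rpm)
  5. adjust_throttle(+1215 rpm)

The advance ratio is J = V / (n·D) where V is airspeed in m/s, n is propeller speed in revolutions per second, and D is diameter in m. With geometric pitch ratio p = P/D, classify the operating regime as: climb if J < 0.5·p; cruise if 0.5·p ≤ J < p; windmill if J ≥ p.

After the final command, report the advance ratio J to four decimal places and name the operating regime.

set_propeller: D = 3.709 m, P = 4.291 m (p = P/D = 1.156916); state ← (V=0, rpm=0)
throttle_to(8958): rpm ← 8958
set_airspeed(11.03): V ← 11.03 m/s
throttle_to(8483): rpm ← 8483
adjust_throttle(+1215): rpm ← 8483 +1215 = 9698
final state: V = 11.03 m/s, rpm = 9698 → n = rpm/60 = 161.633333 rev/s
J = V / (n·D) = 11.03 / (161.633333 × 3.709) = 0.018399
regime bands: climb J<0.5785 | cruise [0.5785, 1.1569) | windmill J≥1.1569
J = 0.0184 → climb

J = 0.0184, regime = climb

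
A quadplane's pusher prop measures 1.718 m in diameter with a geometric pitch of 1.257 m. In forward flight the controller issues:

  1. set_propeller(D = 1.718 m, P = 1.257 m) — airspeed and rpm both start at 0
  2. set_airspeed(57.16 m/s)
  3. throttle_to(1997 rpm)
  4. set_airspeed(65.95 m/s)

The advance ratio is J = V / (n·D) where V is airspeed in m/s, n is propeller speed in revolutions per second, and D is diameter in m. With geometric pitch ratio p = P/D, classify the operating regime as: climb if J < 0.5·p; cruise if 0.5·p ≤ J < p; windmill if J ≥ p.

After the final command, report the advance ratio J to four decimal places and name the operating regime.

set_propeller: D = 1.718 m, P = 1.257 m (p = P/D = 0.731665); state ← (V=0, rpm=0)
set_airspeed(57.16): V ← 57.16 m/s
throttle_to(1997): rpm ← 1997
set_airspeed(65.95): V ← 65.95 m/s
final state: V = 65.95 m/s, rpm = 1997 → n = rpm/60 = 33.283333 rev/s
J = V / (n·D) = 65.95 / (33.283333 × 1.718) = 1.153360
regime bands: climb J<0.3658 | cruise [0.3658, 0.7317) | windmill J≥0.7317
J = 1.1534 → windmill

J = 1.1534, regime = windmill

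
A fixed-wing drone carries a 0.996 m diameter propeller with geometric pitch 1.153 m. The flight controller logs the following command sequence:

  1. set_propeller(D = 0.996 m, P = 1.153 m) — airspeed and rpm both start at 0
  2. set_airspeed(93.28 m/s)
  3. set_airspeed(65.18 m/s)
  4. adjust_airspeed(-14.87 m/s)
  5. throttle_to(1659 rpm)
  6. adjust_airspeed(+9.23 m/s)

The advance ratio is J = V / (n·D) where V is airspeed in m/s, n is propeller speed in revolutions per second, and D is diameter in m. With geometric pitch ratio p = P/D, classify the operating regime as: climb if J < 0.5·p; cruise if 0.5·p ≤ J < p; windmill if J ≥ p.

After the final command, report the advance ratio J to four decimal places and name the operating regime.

set_propeller: D = 0.996 m, P = 1.153 m (p = P/D = 1.157631); state ← (V=0, rpm=0)
set_airspeed(93.28): V ← 93.28 m/s
set_airspeed(65.18): V ← 65.18 m/s
adjust_airspeed(-14.87): V ← 65.18 -14.87 = 50.31 m/s
throttle_to(1659): rpm ← 1659
adjust_airspeed(+9.23): V ← 50.31 +9.23 = 59.54 m/s
final state: V = 59.54 m/s, rpm = 1659 → n = rpm/60 = 27.650000 rev/s
J = V / (n·D) = 59.54 / (27.650000 × 0.996) = 2.161993
regime bands: climb J<0.5788 | cruise [0.5788, 1.1576) | windmill J≥1.1576
J = 2.1620 → windmill

J = 2.1620, regime = windmill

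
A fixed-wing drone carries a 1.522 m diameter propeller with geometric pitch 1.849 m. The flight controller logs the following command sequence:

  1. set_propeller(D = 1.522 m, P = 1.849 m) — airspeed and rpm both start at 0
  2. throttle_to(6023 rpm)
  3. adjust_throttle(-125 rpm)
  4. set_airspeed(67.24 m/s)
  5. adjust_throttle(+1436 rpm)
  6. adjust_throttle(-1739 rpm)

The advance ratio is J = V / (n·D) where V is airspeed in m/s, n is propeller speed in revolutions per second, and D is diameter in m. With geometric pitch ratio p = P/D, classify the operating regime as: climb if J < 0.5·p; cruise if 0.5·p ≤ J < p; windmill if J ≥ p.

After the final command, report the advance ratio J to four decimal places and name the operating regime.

J = 0.4738, regime = climb

set_propeller: D = 1.522 m, P = 1.849 m (p = P/D = 1.214849); state ← (V=0, rpm=0)
throttle_to(6023): rpm ← 6023
adjust_throttle(-125): rpm ← 6023 -125 = 5898
set_airspeed(67.24): V ← 67.24 m/s
adjust_throttle(+1436): rpm ← 5898 +1436 = 7334
adjust_throttle(-1739): rpm ← 7334 -1739 = 5595
final state: V = 67.24 m/s, rpm = 5595 → n = rpm/60 = 93.250000 rev/s
J = V / (n·D) = 67.24 / (93.250000 × 1.522) = 0.473766
regime bands: climb J<0.6074 | cruise [0.6074, 1.2148) | windmill J≥1.2148
J = 0.4738 → climb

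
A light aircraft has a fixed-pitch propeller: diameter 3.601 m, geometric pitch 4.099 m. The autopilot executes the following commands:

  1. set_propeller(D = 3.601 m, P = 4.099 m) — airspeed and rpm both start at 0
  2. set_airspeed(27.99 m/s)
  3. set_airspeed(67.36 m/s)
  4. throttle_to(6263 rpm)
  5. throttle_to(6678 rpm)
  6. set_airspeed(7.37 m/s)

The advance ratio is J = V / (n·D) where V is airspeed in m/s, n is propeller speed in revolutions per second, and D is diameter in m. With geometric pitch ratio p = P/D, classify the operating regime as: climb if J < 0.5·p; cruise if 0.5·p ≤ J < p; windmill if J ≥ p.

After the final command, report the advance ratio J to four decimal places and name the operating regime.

J = 0.0184, regime = climb

set_propeller: D = 3.601 m, P = 4.099 m (p = P/D = 1.138295); state ← (V=0, rpm=0)
set_airspeed(27.99): V ← 27.99 m/s
set_airspeed(67.36): V ← 67.36 m/s
throttle_to(6263): rpm ← 6263
throttle_to(6678): rpm ← 6678
set_airspeed(7.37): V ← 7.37 m/s
final state: V = 7.37 m/s, rpm = 6678 → n = rpm/60 = 111.300000 rev/s
J = V / (n·D) = 7.37 / (111.300000 × 3.601) = 0.018389
regime bands: climb J<0.5691 | cruise [0.5691, 1.1383) | windmill J≥1.1383
J = 0.0184 → climb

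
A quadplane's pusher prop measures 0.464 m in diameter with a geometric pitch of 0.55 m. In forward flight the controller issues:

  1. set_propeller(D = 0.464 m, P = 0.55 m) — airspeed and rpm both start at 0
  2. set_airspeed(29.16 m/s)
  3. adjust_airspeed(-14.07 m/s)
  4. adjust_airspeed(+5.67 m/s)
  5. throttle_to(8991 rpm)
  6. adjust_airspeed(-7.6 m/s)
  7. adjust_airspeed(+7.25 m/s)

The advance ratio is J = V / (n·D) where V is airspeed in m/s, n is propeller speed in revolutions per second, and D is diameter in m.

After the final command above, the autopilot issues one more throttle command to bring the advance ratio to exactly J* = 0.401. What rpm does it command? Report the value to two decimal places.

set_propeller: D = 0.464 m, P = 0.55 m (p = P/D = 1.185345); state ← (V=0, rpm=0)
set_airspeed(29.16): V ← 29.16 m/s
adjust_airspeed(-14.07): V ← 29.16 -14.07 = 15.09 m/s
adjust_airspeed(+5.67): V ← 15.09 +5.67 = 20.76 m/s
throttle_to(8991): rpm ← 8991
adjust_airspeed(-7.6): V ← 20.76 -7.6 = 13.16 m/s
adjust_airspeed(+7.25): V ← 13.16 +7.25 = 20.41 m/s
final state: V = 20.41 m/s, rpm = 8991 → n = rpm/60 = 149.850000 rev/s
target J* = 0.401; solve J* = V/(n·D) for n: n = V/(J*·D) = 20.41/(0.401 × 0.464) = 109.693439 rev/s
rpm = 60·n = 6581.606329

rpm = 6581.61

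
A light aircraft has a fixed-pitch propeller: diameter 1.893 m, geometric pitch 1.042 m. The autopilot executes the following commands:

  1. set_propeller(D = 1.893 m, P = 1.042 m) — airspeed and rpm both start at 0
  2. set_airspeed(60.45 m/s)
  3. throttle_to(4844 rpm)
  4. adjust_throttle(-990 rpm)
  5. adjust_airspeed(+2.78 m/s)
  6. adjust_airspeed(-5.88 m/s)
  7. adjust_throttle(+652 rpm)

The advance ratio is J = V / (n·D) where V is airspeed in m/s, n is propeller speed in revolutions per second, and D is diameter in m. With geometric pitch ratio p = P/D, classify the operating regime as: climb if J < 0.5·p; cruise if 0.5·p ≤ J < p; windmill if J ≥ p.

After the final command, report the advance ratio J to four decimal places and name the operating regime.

set_propeller: D = 1.893 m, P = 1.042 m (p = P/D = 0.550449); state ← (V=0, rpm=0)
set_airspeed(60.45): V ← 60.45 m/s
throttle_to(4844): rpm ← 4844
adjust_throttle(-990): rpm ← 4844 -990 = 3854
adjust_airspeed(+2.78): V ← 60.45 +2.78 = 63.23 m/s
adjust_airspeed(-5.88): V ← 63.23 -5.88 = 57.35 m/s
adjust_throttle(+652): rpm ← 3854 +652 = 4506
final state: V = 57.35 m/s, rpm = 4506 → n = rpm/60 = 75.100000 rev/s
J = V / (n·D) = 57.35 / (75.100000 × 1.893) = 0.403406
regime bands: climb J<0.2752 | cruise [0.2752, 0.5504) | windmill J≥0.5504
J = 0.4034 → cruise

J = 0.4034, regime = cruise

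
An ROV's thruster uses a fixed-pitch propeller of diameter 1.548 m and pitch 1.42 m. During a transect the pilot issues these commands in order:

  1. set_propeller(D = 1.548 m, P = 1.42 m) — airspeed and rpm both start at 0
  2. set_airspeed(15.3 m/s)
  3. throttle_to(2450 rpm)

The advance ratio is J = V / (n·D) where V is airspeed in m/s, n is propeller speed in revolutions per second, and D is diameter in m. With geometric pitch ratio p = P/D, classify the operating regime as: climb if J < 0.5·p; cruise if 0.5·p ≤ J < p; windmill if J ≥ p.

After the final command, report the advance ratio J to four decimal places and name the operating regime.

J = 0.2421, regime = climb

set_propeller: D = 1.548 m, P = 1.42 m (p = P/D = 0.917313); state ← (V=0, rpm=0)
set_airspeed(15.3): V ← 15.3 m/s
throttle_to(2450): rpm ← 2450
final state: V = 15.3 m/s, rpm = 2450 → n = rpm/60 = 40.833333 rev/s
J = V / (n·D) = 15.3 / (40.833333 × 1.548) = 0.242050
regime bands: climb J<0.4587 | cruise [0.4587, 0.9173) | windmill J≥0.9173
J = 0.2421 → climb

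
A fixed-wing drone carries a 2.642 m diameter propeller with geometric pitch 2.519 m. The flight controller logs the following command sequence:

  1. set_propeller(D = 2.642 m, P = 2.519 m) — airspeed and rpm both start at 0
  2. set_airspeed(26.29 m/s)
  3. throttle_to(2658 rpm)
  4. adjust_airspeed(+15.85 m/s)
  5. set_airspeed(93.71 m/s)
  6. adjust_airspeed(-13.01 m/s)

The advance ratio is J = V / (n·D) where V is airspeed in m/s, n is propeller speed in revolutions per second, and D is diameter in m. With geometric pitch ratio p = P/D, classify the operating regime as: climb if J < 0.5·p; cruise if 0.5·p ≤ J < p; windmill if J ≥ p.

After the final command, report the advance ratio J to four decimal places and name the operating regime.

set_propeller: D = 2.642 m, P = 2.519 m (p = P/D = 0.953444); state ← (V=0, rpm=0)
set_airspeed(26.29): V ← 26.29 m/s
throttle_to(2658): rpm ← 2658
adjust_airspeed(+15.85): V ← 26.29 +15.85 = 42.14 m/s
set_airspeed(93.71): V ← 93.71 m/s
adjust_airspeed(-13.01): V ← 93.71 -13.01 = 80.7 m/s
final state: V = 80.7 m/s, rpm = 2658 → n = rpm/60 = 44.300000 rev/s
J = V / (n·D) = 80.7 / (44.300000 × 2.642) = 0.689504
regime bands: climb J<0.4767 | cruise [0.4767, 0.9534) | windmill J≥0.9534
J = 0.6895 → cruise

J = 0.6895, regime = cruise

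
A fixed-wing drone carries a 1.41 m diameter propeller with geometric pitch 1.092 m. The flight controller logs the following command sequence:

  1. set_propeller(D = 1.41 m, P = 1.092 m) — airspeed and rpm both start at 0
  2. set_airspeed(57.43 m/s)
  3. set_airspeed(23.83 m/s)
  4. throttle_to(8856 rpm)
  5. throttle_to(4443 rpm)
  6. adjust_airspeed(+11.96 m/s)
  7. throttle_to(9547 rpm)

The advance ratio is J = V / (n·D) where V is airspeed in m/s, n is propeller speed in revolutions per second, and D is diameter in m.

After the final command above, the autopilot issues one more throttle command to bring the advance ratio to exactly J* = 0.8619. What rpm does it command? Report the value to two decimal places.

rpm = 1767.00

set_propeller: D = 1.41 m, P = 1.092 m (p = P/D = 0.774468); state ← (V=0, rpm=0)
set_airspeed(57.43): V ← 57.43 m/s
set_airspeed(23.83): V ← 23.83 m/s
throttle_to(8856): rpm ← 8856
throttle_to(4443): rpm ← 4443
adjust_airspeed(+11.96): V ← 23.83 +11.96 = 35.79 m/s
throttle_to(9547): rpm ← 9547
final state: V = 35.79 m/s, rpm = 9547 → n = rpm/60 = 159.116667 rev/s
target J* = 0.8619; solve J* = V/(n·D) for n: n = V/(J*·D) = 35.79/(0.8619 × 1.41) = 29.450028 rev/s
rpm = 60·n = 1767.001651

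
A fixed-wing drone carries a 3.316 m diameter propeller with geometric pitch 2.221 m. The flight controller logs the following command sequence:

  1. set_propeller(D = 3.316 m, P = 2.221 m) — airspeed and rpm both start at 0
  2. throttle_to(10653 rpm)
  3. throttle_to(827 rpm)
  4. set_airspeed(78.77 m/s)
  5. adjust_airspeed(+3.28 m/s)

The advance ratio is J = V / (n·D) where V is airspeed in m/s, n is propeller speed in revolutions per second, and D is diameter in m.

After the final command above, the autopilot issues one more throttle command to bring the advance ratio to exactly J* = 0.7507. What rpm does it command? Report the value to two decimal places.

set_propeller: D = 3.316 m, P = 2.221 m (p = P/D = 0.669783); state ← (V=0, rpm=0)
throttle_to(10653): rpm ← 10653
throttle_to(827): rpm ← 827
set_airspeed(78.77): V ← 78.77 m/s
adjust_airspeed(+3.28): V ← 78.77 +3.28 = 82.05 m/s
final state: V = 82.05 m/s, rpm = 827 → n = rpm/60 = 13.783333 rev/s
target J* = 0.7507; solve J* = V/(n·D) for n: n = V/(J*·D) = 82.05/(0.7507 × 3.316) = 32.960793 rev/s
rpm = 60·n = 1977.647561

rpm = 1977.65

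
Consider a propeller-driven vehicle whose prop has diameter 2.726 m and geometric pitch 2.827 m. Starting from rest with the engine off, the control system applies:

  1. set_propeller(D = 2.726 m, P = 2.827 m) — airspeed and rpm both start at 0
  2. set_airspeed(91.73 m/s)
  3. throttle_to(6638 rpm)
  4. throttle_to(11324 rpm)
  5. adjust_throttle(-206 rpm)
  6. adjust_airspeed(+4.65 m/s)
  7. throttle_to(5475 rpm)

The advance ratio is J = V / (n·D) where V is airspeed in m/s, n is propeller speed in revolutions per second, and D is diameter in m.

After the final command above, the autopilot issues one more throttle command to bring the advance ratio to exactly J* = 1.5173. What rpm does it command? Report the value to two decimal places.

set_propeller: D = 2.726 m, P = 2.827 m (p = P/D = 1.037051); state ← (V=0, rpm=0)
set_airspeed(91.73): V ← 91.73 m/s
throttle_to(6638): rpm ← 6638
throttle_to(11324): rpm ← 11324
adjust_throttle(-206): rpm ← 11324 -206 = 11118
adjust_airspeed(+4.65): V ← 91.73 +4.65 = 96.38 m/s
throttle_to(5475): rpm ← 5475
final state: V = 96.38 m/s, rpm = 5475 → n = rpm/60 = 91.250000 rev/s
target J* = 1.5173; solve J* = V/(n·D) for n: n = V/(J*·D) = 96.38/(1.5173 × 2.726) = 23.301808 rev/s
rpm = 60·n = 1398.108458

rpm = 1398.11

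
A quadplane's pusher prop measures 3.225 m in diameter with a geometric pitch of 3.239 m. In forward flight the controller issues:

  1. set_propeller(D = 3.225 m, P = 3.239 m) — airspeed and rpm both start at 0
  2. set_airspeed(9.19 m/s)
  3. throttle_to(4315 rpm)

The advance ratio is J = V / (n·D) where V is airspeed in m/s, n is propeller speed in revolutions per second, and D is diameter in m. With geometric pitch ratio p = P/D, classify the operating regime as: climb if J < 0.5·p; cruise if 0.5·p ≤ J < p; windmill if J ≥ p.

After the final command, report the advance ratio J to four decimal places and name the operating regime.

J = 0.0396, regime = climb

set_propeller: D = 3.225 m, P = 3.239 m (p = P/D = 1.004341); state ← (V=0, rpm=0)
set_airspeed(9.19): V ← 9.19 m/s
throttle_to(4315): rpm ← 4315
final state: V = 9.19 m/s, rpm = 4315 → n = rpm/60 = 71.916667 rev/s
J = V / (n·D) = 9.19 / (71.916667 × 3.225) = 0.039624
regime bands: climb J<0.5022 | cruise [0.5022, 1.0043) | windmill J≥1.0043
J = 0.0396 → climb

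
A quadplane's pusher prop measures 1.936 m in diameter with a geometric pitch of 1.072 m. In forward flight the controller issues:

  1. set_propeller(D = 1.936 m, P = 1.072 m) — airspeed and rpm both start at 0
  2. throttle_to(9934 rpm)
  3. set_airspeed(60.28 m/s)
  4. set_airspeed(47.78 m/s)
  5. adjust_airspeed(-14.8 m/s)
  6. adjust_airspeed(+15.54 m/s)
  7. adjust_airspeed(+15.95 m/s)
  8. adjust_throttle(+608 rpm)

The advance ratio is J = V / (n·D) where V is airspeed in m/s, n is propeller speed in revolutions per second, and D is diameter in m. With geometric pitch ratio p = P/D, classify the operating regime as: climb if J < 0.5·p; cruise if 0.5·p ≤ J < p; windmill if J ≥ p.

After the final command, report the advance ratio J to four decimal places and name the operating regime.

J = 0.1895, regime = climb

set_propeller: D = 1.936 m, P = 1.072 m (p = P/D = 0.553719); state ← (V=0, rpm=0)
throttle_to(9934): rpm ← 9934
set_airspeed(60.28): V ← 60.28 m/s
set_airspeed(47.78): V ← 47.78 m/s
adjust_airspeed(-14.8): V ← 47.78 -14.8 = 32.98 m/s
adjust_airspeed(+15.54): V ← 32.98 +15.54 = 48.52 m/s
adjust_airspeed(+15.95): V ← 48.52 +15.95 = 64.47 m/s
adjust_throttle(+608): rpm ← 9934 +608 = 10542
final state: V = 64.47 m/s, rpm = 10542 → n = rpm/60 = 175.700000 rev/s
J = V / (n·D) = 64.47 / (175.700000 × 1.936) = 0.189531
regime bands: climb J<0.2769 | cruise [0.2769, 0.5537) | windmill J≥0.5537
J = 0.1895 → climb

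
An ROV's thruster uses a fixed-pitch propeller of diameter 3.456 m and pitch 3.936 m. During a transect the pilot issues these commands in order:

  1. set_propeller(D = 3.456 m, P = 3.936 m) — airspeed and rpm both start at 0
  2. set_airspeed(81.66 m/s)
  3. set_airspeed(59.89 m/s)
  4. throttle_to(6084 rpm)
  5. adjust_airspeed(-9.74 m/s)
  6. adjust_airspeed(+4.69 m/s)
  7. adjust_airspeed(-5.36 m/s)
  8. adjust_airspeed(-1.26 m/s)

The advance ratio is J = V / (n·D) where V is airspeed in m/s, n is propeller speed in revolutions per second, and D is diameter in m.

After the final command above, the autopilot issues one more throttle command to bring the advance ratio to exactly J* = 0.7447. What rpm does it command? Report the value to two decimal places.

set_propeller: D = 3.456 m, P = 3.936 m (p = P/D = 1.138889); state ← (V=0, rpm=0)
set_airspeed(81.66): V ← 81.66 m/s
set_airspeed(59.89): V ← 59.89 m/s
throttle_to(6084): rpm ← 6084
adjust_airspeed(-9.74): V ← 59.89 -9.74 = 50.15 m/s
adjust_airspeed(+4.69): V ← 50.15 +4.69 = 54.84 m/s
adjust_airspeed(-5.36): V ← 54.84 -5.36 = 49.48 m/s
adjust_airspeed(-1.26): V ← 49.48 -1.26 = 48.22 m/s
final state: V = 48.22 m/s, rpm = 6084 → n = rpm/60 = 101.400000 rev/s
target J* = 0.7447; solve J* = V/(n·D) for n: n = V/(J*·D) = 48.22/(0.7447 × 3.456) = 18.735795 rev/s
rpm = 60·n = 1124.147681

rpm = 1124.15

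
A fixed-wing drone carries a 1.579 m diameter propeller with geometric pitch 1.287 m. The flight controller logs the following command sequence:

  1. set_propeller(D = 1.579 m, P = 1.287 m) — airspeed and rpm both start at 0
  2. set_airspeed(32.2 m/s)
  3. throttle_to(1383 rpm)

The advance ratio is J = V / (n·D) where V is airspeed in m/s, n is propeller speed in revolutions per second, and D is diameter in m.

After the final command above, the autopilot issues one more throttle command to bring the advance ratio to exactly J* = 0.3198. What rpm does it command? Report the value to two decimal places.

set_propeller: D = 1.579 m, P = 1.287 m (p = P/D = 0.815073); state ← (V=0, rpm=0)
set_airspeed(32.2): V ← 32.2 m/s
throttle_to(1383): rpm ← 1383
final state: V = 32.2 m/s, rpm = 1383 → n = rpm/60 = 23.050000 rev/s
target J* = 0.3198; solve J* = V/(n·D) for n: n = V/(J*·D) = 32.2/(0.3198 × 1.579) = 63.766897 rev/s
rpm = 60·n = 3826.013805

rpm = 3826.01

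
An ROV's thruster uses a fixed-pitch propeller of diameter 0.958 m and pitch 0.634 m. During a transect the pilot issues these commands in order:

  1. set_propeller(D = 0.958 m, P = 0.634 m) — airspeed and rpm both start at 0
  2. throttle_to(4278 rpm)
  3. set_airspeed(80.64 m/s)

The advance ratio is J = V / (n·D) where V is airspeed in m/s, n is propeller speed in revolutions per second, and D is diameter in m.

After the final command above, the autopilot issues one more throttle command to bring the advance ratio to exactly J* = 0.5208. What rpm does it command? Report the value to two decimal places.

set_propeller: D = 0.958 m, P = 0.634 m (p = P/D = 0.661795); state ← (V=0, rpm=0)
throttle_to(4278): rpm ← 4278
set_airspeed(80.64): V ← 80.64 m/s
final state: V = 80.64 m/s, rpm = 4278 → n = rpm/60 = 71.300000 rev/s
target J* = 0.5208; solve J* = V/(n·D) for n: n = V/(J*·D) = 80.64/(0.5208 × 0.958) = 161.627046 rev/s
rpm = 60·n = 9697.622736

rpm = 9697.62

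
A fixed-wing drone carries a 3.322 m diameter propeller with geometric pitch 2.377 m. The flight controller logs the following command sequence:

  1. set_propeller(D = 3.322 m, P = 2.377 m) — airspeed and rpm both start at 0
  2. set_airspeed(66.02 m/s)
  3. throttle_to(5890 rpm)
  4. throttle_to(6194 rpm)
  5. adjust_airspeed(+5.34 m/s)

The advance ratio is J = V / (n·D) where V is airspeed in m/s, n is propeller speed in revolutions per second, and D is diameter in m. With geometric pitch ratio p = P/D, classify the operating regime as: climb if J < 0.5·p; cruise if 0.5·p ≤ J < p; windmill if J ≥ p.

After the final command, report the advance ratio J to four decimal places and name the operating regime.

J = 0.2081, regime = climb

set_propeller: D = 3.322 m, P = 2.377 m (p = P/D = 0.715533); state ← (V=0, rpm=0)
set_airspeed(66.02): V ← 66.02 m/s
throttle_to(5890): rpm ← 5890
throttle_to(6194): rpm ← 6194
adjust_airspeed(+5.34): V ← 66.02 +5.34 = 71.36 m/s
final state: V = 71.36 m/s, rpm = 6194 → n = rpm/60 = 103.233333 rev/s
J = V / (n·D) = 71.36 / (103.233333 × 3.322) = 0.208082
regime bands: climb J<0.3578 | cruise [0.3578, 0.7155) | windmill J≥0.7155
J = 0.2081 → climb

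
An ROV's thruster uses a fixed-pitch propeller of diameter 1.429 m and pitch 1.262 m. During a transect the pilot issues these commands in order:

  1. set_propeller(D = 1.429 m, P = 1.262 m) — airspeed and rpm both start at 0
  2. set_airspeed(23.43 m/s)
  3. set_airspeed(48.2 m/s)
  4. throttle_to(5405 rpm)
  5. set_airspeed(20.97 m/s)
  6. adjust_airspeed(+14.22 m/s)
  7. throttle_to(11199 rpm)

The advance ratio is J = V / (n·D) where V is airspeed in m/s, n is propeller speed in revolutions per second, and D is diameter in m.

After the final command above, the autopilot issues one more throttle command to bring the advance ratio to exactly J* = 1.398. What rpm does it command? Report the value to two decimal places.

set_propeller: D = 1.429 m, P = 1.262 m (p = P/D = 0.883135); state ← (V=0, rpm=0)
set_airspeed(23.43): V ← 23.43 m/s
set_airspeed(48.2): V ← 48.2 m/s
throttle_to(5405): rpm ← 5405
set_airspeed(20.97): V ← 20.97 m/s
adjust_airspeed(+14.22): V ← 20.97 +14.22 = 35.19 m/s
throttle_to(11199): rpm ← 11199
final state: V = 35.19 m/s, rpm = 11199 → n = rpm/60 = 186.650000 rev/s
target J* = 1.398; solve J* = V/(n·D) for n: n = V/(J*·D) = 35.19/(1.398 × 1.429) = 17.614887 rev/s
rpm = 60·n = 1056.893232

rpm = 1056.89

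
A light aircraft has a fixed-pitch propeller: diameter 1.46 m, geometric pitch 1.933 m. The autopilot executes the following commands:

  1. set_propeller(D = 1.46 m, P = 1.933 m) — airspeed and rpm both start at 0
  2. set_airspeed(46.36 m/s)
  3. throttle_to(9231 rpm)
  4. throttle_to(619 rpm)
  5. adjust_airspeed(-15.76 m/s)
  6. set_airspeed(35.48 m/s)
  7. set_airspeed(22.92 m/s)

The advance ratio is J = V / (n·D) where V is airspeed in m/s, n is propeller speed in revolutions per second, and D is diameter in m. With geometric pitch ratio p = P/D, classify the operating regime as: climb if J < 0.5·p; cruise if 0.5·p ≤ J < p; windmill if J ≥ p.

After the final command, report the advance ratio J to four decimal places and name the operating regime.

set_propeller: D = 1.46 m, P = 1.933 m (p = P/D = 1.323973); state ← (V=0, rpm=0)
set_airspeed(46.36): V ← 46.36 m/s
throttle_to(9231): rpm ← 9231
throttle_to(619): rpm ← 619
adjust_airspeed(-15.76): V ← 46.36 -15.76 = 30.6 m/s
set_airspeed(35.48): V ← 35.48 m/s
set_airspeed(22.92): V ← 22.92 m/s
final state: V = 22.92 m/s, rpm = 619 → n = rpm/60 = 10.316667 rev/s
J = V / (n·D) = 22.92 / (10.316667 × 1.46) = 1.521677
regime bands: climb J<0.6620 | cruise [0.6620, 1.3240) | windmill J≥1.3240
J = 1.5217 → windmill

J = 1.5217, regime = windmill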